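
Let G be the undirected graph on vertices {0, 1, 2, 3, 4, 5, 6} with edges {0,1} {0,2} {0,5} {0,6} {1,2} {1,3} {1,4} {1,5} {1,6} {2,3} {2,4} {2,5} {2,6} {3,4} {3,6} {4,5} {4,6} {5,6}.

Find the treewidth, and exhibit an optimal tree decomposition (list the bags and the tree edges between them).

Each bag holds 5 vertices, so the decomposition has width 4, which upper-bounds the treewidth. On the other hand G contains the 5-clique {0, 1, 2, 5, 6}. A clique must lie in a single bag of any decomposition, so no decomposition can have width below 4. The upper and lower bounds meet at 4, so that is the treewidth.

Treewidth 4.
One such decomposition:
Bags: B1 = {1, 2, 3, 4, 6}  B2 = {1, 2, 4, 5, 6}  B3 = {0, 1, 2, 5, 6}
Tree: B1–B2, B2–B3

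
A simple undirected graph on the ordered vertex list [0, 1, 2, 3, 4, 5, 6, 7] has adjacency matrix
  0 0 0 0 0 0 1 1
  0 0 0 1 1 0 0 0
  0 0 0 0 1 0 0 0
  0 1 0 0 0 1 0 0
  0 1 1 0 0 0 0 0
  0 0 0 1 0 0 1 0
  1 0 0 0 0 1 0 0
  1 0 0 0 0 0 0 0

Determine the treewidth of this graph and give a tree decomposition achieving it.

Each bag holds 2 vertices, so the decomposition has width 1, which upper-bounds the treewidth. Any graph with an edge has treewidth ≥ 1, and G has the edge 7–0. Therefore the treewidth is 1.

Treewidth 1.
One such decomposition:
Bags: B1 = {0, 7}  B2 = {0, 6}  B3 = {5, 6}  B4 = {3, 5}  B5 = {1, 3}  B6 = {1, 4}  B7 = {2, 4}
Tree: B1–B2, B2–B3, B3–B4, B4–B5, B5–B6, B6–B7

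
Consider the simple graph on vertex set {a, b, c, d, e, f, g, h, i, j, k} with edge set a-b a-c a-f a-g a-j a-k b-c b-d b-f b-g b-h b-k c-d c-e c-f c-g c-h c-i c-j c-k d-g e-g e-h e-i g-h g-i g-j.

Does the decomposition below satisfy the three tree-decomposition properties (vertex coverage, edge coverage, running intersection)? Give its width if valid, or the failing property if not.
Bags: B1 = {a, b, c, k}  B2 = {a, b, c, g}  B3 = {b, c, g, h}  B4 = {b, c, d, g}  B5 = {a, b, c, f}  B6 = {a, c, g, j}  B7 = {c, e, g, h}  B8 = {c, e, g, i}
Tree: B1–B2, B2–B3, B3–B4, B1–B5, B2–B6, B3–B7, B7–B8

Vertex coverage: the bags together contain {a, b, c, d, e, f, g, h, i, j, k}, the full vertex set. Edge coverage: each edge of G has both endpoints in at least one bag. Running intersection: for every vertex, the bags containing it form a connected subtree. All three properties hold, so this is a valid tree decomposition of width max|bag| − 1 = 3, and hence tw(G) ≤ 3.

Yes; width 3.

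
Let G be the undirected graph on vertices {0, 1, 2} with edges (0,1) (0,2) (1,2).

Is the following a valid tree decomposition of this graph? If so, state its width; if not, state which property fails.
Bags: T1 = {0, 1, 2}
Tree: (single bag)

Checking the three conditions: (i) the bags cover all of {0, 1, 2}; (ii) for each edge, some bag contains both endpoints; (iii) the bags containing any fixed vertex form a subtree. All hold, so the decomposition is valid with width 3 − 1 = 2.

Yes; width 2.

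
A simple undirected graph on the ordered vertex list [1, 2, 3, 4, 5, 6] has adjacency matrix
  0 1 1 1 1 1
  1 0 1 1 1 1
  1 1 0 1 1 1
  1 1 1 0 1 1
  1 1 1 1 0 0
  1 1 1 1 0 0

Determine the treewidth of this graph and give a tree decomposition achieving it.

Every bag has size at most 5, so the width is 5 − 1 = 4 and tw(G) ≤ 4. For the lower bound, the 5 vertices {1, 2, 3, 4, 5} are pairwise adjacent, and any tree decomposition puts a clique entirely inside one bag — forcing width ≥ 4. Therefore the treewidth is 4.

Treewidth 4.
One such decomposition:
Bags: B1 = {1, 2, 3, 4, 5}  B2 = {1, 2, 3, 4, 6}
Tree: B1–B2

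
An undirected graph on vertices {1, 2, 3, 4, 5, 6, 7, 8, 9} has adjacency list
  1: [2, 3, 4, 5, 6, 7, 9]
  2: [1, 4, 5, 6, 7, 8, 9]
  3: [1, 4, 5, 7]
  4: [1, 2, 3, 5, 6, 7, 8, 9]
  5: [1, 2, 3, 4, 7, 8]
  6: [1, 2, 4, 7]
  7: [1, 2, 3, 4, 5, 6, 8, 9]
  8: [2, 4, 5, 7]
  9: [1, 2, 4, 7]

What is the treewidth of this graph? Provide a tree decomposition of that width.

The largest bag has 5 vertices, giving width 4; this decomposition certifies tw(G) ≤ 4. Conversely, {2, 4, 5, 7, 8} is a clique of size 5, and the vertices of any clique must share a bag in every tree decomposition; so some bag has ≥ 5 vertices and tw(G) ≥ 4. The upper and lower bounds meet at 4, so that is the treewidth.

Treewidth 4.
Bags: B1 = {1, 2, 4, 5, 7}  B2 = {1, 3, 4, 5, 7}  B3 = {1, 2, 4, 6, 7}  B4 = {2, 4, 5, 7, 8}  B5 = {1, 2, 4, 7, 9}
Tree: B1–B2, B1–B3, B1–B4, B3–B5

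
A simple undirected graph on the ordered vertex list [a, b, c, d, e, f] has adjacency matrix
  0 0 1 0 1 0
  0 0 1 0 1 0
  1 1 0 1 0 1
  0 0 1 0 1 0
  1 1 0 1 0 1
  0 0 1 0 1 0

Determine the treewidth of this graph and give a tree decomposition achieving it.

Treewidth 2.
One optimal decomposition is:
Bags: B1 = {c, e, f}  B2 = {b, c, e}  B3 = {a, c, e}  B4 = {c, d, e}
Tree: B1–B2, B2–B3, B3–B4

The largest bag has 3 vertices, giving width 2; this decomposition certifies tw(G) ≤ 2. For the lower bound, G contains the cycle e–f–c–b–e, so G is not a forest; only forests have treewidth ≤ 1, hence tw(G) ≥ 2. The upper and lower bounds meet at 2, so that is the treewidth.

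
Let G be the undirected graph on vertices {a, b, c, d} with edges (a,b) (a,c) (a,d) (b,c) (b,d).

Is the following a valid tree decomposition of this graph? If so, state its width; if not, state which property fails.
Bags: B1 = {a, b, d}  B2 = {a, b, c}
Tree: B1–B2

Every vertex of G appears in some bag (union = {a, b, c, d}); every edge is covered by a bag; and for each vertex v the set of bags containing v is connected in the bag tree. The decomposition is therefore valid. The largest bag has 3 vertices, so the width is 2.

Yes; width 2.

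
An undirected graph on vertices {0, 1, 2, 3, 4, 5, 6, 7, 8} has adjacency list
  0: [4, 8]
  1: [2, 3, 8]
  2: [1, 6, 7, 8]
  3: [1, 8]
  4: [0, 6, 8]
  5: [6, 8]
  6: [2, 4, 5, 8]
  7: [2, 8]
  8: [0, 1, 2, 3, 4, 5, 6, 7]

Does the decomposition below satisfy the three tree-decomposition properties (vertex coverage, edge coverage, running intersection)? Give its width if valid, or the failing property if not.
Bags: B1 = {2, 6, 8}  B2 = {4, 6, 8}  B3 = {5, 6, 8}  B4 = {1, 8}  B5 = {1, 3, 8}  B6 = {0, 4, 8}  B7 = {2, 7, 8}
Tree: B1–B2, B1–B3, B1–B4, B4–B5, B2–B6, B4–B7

No — edge (2,1) lies in no bag.

A tree decomposition must satisfy three properties: every vertex lies in some bag; for every edge, both endpoints lie together in some bag; and for every vertex, the bags containing it form a connected subtree. Here edge (2,1) lies in no bag, so the decomposition is invalid.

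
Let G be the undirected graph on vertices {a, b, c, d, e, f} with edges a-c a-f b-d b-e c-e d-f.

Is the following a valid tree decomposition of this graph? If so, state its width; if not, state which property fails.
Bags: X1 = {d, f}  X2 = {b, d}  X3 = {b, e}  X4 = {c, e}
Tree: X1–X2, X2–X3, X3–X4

No — vertex a appears in no bag.

A tree decomposition must satisfy three properties: every vertex lies in some bag; for every edge, both endpoints lie together in some bag; and for every vertex, the bags containing it form a connected subtree. Here vertex a appears in no bag, so the decomposition is invalid.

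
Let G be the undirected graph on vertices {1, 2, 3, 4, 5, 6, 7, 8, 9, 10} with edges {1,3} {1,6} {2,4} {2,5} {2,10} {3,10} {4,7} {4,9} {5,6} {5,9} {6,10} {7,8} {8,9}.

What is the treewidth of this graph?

A width-2 tree decomposition is:
Bags: B1 = {1, 3, 6}  B2 = {3, 6, 10}  B3 = {5, 6, 10}  B4 = {2, 5, 10}  B5 = {2, 5, 9}  B6 = {2, 4, 9}  B7 = {4, 8, 9}  B8 = {4, 7, 8}
Tree: B1–B2, B2–B3, B3–B4, B4–B5, B5–B6, B6–B7, B7–B8
The largest bag has 3 vertices, giving width 2; this decomposition certifies tw(G) ≤ 2. For the lower bound, G contains the cycle 1–3–10–6–1, so G is not a forest; only forests have treewidth ≤ 1, hence tw(G) ≥ 2. Hence tw(G) = 2 exactly.

2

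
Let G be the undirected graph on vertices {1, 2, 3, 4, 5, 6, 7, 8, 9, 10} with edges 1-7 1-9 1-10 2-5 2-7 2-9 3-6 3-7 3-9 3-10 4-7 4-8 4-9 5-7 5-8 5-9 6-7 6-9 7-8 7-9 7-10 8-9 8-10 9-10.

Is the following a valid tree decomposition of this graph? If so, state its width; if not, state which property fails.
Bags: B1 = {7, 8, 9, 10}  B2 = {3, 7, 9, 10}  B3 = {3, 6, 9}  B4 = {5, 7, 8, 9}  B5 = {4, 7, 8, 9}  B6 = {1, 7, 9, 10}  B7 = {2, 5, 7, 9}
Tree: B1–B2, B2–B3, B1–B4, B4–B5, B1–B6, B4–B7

A tree decomposition must satisfy three properties: every vertex lies in some bag; for every edge, both endpoints lie together in some bag; and for every vertex, the bags containing it form a connected subtree. Here edge (7,6) lies in no bag, so the decomposition is invalid.

No — edge (7,6) lies in no bag.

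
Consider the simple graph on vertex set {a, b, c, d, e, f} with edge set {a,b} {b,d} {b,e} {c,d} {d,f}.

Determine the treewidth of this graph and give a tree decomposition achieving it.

Every bag has size at most 2, so the width is 2 − 1 = 1 and tw(G) ≤ 1. G has an edge, so its treewidth is at least 1. Combining the bounds, tw(G) = 1.

Treewidth 1.
One optimal decomposition is:
Bags: B1 = {b, e}  B2 = {b, d}  B3 = {c, d}  B4 = {d, f}  B5 = {a, b}
Tree: B1–B2, B2–B3, B3–B4, B2–B5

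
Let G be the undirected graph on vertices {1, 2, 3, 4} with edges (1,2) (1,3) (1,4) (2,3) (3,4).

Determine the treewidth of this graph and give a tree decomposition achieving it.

Treewidth 2.
Bags: B1 = {1, 2, 3}  B2 = {1, 3, 4}
Tree: B1–B2

Every bag has size at most 3, so the width is 3 − 1 = 2 and tw(G) ≤ 2. On the other hand G contains the 3-clique {1, 2, 3}. A clique must lie in a single bag of any decomposition, so no decomposition can have width below 2. The upper and lower bounds meet at 2, so that is the treewidth.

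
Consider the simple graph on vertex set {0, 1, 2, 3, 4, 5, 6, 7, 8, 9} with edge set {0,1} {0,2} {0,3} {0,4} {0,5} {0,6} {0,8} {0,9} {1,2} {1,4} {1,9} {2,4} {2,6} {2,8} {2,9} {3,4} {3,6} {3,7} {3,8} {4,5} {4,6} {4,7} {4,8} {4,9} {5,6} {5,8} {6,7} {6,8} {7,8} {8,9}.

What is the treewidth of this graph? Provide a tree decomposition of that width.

Treewidth 4.
Bags: B1 = {0, 3, 4, 6, 8}  B2 = {0, 4, 5, 6, 8}  B3 = {3, 4, 6, 7, 8}  B4 = {0, 2, 4, 6, 8}  B5 = {0, 2, 4, 8, 9}  B6 = {0, 1, 2, 4, 9}
Tree: B1–B2, B1–B3, B1–B4, B4–B5, B5–B6

Each bag holds 5 vertices, so the decomposition has width 4, which upper-bounds the treewidth. For the lower bound, the 5 vertices {0, 2, 4, 8, 9} are pairwise adjacent, and any tree decomposition puts a clique entirely inside one bag — forcing width ≥ 4. Hence tw(G) = 4 exactly.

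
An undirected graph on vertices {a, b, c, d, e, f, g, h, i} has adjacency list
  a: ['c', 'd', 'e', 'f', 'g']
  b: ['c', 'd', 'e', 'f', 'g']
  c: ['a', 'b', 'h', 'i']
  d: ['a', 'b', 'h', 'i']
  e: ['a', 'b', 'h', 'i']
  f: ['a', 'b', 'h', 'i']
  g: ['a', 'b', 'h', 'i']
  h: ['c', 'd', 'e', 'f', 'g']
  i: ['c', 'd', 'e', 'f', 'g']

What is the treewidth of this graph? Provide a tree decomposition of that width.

Each bag holds 5 vertices, so the decomposition has width 4, which upper-bounds the treewidth. For the lower bound: the 5 vertex sets {a,d}, {f,h}, {b,g}, {i}, {e} are disjoint, each induces a connected subgraph, and every pair is joined by at least one edge of G. Contracting each set to a single vertex therefore yields K_{5} as a minor, and since treewidth is minor-monotone, tw(G) ≥ tw(K_{5}) = 4. Combining the bounds, tw(G) = 4.

Treewidth 4.
One optimal decomposition is:
Bags: B1 = {a, b, d, h, i}  B2 = {a, b, f, h, i}  B3 = {a, b, g, h, i}  B4 = {a, b, e, h, i}  B5 = {a, b, c, h, i}
Tree: B1–B2, B2–B3, B3–B4, B4–B5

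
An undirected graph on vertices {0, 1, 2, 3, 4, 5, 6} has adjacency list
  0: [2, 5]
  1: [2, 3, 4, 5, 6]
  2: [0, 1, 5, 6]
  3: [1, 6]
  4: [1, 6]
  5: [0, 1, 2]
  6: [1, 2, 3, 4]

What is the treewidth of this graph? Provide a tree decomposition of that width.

Each bag holds 3 vertices, so the decomposition has width 2, which upper-bounds the treewidth. Conversely, {0, 2, 5} is a clique of size 3, and the vertices of any clique must share a bag in every tree decomposition; so some bag has ≥ 3 vertices and tw(G) ≥ 2. Hence tw(G) = 2 exactly.

Treewidth 2.
One such decomposition:
Bags: B1 = {1, 2, 6}  B2 = {1, 4, 6}  B3 = {1, 2, 5}  B4 = {1, 3, 6}  B5 = {0, 2, 5}
Tree: B1–B2, B1–B3, B1–B4, B3–B5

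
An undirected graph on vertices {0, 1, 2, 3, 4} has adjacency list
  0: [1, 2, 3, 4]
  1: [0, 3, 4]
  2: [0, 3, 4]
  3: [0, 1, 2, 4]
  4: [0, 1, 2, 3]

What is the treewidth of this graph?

A width-3 tree decomposition is:
Bags: B1 = {0, 1, 3, 4}  B2 = {0, 2, 3, 4}
Tree: B1–B2
Each bag holds 4 vertices, so the decomposition has width 3, which upper-bounds the treewidth. On the other hand G contains the 4-clique {0, 1, 3, 4}. A clique must lie in a single bag of any decomposition, so no decomposition can have width below 3. Hence tw(G) = 3 exactly.

3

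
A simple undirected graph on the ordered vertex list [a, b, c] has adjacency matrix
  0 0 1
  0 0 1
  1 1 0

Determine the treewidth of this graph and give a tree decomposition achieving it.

The largest bag has 2 vertices, giving width 1; this decomposition certifies tw(G) ≤ 1. Any graph with an edge has treewidth ≥ 1, and G has the edge b–c. Hence tw(G) = 1 exactly.

Treewidth 1.
Bags: B1 = {b, c}  B2 = {a, c}
Tree: B1–B2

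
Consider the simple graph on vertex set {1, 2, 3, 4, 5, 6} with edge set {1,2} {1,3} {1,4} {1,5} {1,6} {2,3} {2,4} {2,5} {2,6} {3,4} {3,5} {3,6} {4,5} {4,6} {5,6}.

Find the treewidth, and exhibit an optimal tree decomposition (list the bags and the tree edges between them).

With just one bag of size 6, the width is 6 − 1 = 5, so tw(G) ≤ 5. Conversely, {1, 2, 3, 4, 5, 6} is a clique of size 6, and the vertices of any clique must share a bag in every tree decomposition; so some bag has ≥ 6 vertices and tw(G) ≥ 5. Combining the bounds, tw(G) = 5.

Treewidth 5.
One optimal decomposition is:
Bags: B1 = {1, 2, 3, 4, 5, 6}
Tree: (single bag)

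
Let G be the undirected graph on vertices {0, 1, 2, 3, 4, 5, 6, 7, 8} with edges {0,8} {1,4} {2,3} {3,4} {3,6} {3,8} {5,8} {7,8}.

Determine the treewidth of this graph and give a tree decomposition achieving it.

Each bag holds 2 vertices, so the decomposition has width 1, which upper-bounds the treewidth. Any graph with an edge has treewidth ≥ 1, and G has the edge 6–3. Hence tw(G) = 1 exactly.

Treewidth 1.
One optimal decomposition is:
Bags: B1 = {3, 6}  B2 = {2, 3}  B3 = {3, 8}  B4 = {0, 8}  B5 = {5, 8}  B6 = {3, 4}  B7 = {7, 8}  B8 = {1, 4}
Tree: B1–B2, B1–B3, B3–B4, B3–B5, B1–B6, B5–B7, B6–B8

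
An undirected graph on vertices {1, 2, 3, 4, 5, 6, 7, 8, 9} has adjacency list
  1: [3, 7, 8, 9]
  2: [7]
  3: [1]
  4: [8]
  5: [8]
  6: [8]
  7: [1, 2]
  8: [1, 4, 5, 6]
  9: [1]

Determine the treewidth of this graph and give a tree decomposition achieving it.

Treewidth 1.
One such decomposition:
Bags: B1 = {5, 8}  B2 = {1, 8}  B3 = {4, 8}  B4 = {1, 9}  B5 = {1, 7}  B6 = {2, 7}  B7 = {1, 3}  B8 = {6, 8}
Tree: B1–B2, B2–B3, B2–B4, B2–B5, B5–B6, B2–B7, B2–B8

The largest bag has 2 vertices, giving width 1; this decomposition certifies tw(G) ≤ 1. G has an edge, so its treewidth is at least 1. Combining the bounds, tw(G) = 1.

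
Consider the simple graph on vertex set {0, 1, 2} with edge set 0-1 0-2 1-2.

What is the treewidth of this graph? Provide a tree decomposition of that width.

A single bag containing all 3 vertices is trivially a valid decomposition of width 2. On the other hand G contains the 3-clique {0, 1, 2}. A clique must lie in a single bag of any decomposition, so no decomposition can have width below 2. Combining the bounds, tw(G) = 2.

Treewidth 2.
One such decomposition:
Bags: B1 = {0, 1, 2}
Tree: (single bag)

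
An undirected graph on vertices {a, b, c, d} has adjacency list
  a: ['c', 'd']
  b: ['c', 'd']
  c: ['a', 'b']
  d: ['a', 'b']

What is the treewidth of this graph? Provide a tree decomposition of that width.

Each bag holds 3 vertices, so the decomposition has width 2, which upper-bounds the treewidth. The edges a–c–b–d–a form a cycle, so G is not a tree and its treewidth is at least 2. Hence tw(G) = 2 exactly.

Treewidth 2.
One such decomposition:
Bags: B1 = {a, b, c}  B2 = {a, b, d}
Tree: B1–B2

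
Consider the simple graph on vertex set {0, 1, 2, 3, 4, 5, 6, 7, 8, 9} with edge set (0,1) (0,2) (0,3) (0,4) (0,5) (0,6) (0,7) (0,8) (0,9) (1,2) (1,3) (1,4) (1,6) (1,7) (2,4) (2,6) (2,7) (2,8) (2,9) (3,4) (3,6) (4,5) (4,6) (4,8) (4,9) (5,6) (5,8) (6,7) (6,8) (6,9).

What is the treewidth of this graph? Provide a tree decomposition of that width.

Treewidth 4.
One optimal decomposition is:
Bags: B1 = {0, 1, 3, 4, 6}  B2 = {0, 1, 2, 4, 6}  B3 = {0, 2, 4, 6, 9}  B4 = {0, 1, 2, 6, 7}  B5 = {0, 2, 4, 6, 8}  B6 = {0, 4, 5, 6, 8}
Tree: B1–B2, B2–B3, B2–B4, B2–B5, B5–B6

Every bag has size at most 5, so the width is 5 − 1 = 4 and tw(G) ≤ 4. Conversely, {0, 2, 4, 6, 8} is a clique of size 5, and the vertices of any clique must share a bag in every tree decomposition; so some bag has ≥ 5 vertices and tw(G) ≥ 4. Therefore the treewidth is 4.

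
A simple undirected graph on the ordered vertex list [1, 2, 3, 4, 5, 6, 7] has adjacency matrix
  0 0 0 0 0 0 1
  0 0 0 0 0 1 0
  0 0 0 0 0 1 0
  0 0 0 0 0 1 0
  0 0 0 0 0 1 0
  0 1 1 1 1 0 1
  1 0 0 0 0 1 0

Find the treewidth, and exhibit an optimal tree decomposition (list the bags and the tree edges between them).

Treewidth 1.
One optimal decomposition is:
Bags: B1 = {6, 7}  B2 = {4, 6}  B3 = {3, 6}  B4 = {2, 6}  B5 = {5, 6}  B6 = {1, 7}
Tree: B1–B2, B1–B3, B2–B4, B3–B5, B1–B6

Every bag has size at most 2, so the width is 2 − 1 = 1 and tw(G) ≤ 1. G has an edge, so its treewidth is at least 1. Combining the bounds, tw(G) = 1.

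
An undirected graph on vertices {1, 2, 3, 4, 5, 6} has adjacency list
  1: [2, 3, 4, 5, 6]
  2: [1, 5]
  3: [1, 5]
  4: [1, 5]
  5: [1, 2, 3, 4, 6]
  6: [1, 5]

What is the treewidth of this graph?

A width-2 tree decomposition is:
Bags: B1 = {1, 3, 5}  B2 = {1, 5, 6}  B3 = {1, 2, 5}  B4 = {1, 4, 5}
Tree: B1–B2, B1–B3, B2–B4
Every bag has size at most 3, so the width is 3 − 1 = 2 and tw(G) ≤ 2. Conversely, {1, 2, 5} is a clique of size 3, and the vertices of any clique must share a bag in every tree decomposition; so some bag has ≥ 3 vertices and tw(G) ≥ 2. Therefore the treewidth is 2.

2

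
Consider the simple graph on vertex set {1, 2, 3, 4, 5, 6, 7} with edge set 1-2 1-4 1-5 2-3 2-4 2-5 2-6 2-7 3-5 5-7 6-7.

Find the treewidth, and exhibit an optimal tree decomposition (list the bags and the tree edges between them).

Treewidth 2.
One such decomposition:
Bags: B1 = {1, 2, 5}  B2 = {1, 2, 4}  B3 = {2, 3, 5}  B4 = {2, 5, 7}  B5 = {2, 6, 7}
Tree: B1–B2, B1–B3, B3–B4, B4–B5

Every bag has size at most 3, so the width is 3 − 1 = 2 and tw(G) ≤ 2. Conversely, {1, 2, 4} is a clique of size 3, and the vertices of any clique must share a bag in every tree decomposition; so some bag has ≥ 3 vertices and tw(G) ≥ 2. Hence tw(G) = 2 exactly.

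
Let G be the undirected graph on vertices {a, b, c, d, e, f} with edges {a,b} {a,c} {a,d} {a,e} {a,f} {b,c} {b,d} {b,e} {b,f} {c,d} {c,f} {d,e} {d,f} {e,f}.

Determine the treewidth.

4

A width-4 tree decomposition is:
Bags: B1 = {a, b, d, e, f}  B2 = {a, b, c, d, f}
Tree: B1–B2
Each bag holds 5 vertices, so the decomposition has width 4, which upper-bounds the treewidth. Conversely, {a, b, d, e, f} is a clique of size 5, and the vertices of any clique must share a bag in every tree decomposition; so some bag has ≥ 5 vertices and tw(G) ≥ 4. Therefore the treewidth is 4.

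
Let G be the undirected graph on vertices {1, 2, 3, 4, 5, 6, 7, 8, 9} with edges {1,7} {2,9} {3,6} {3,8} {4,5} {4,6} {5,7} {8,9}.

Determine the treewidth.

1

A width-1 tree decomposition is:
Bags: B1 = {2, 9}  B2 = {8, 9}  B3 = {3, 8}  B4 = {3, 6}  B5 = {4, 6}  B6 = {4, 5}  B7 = {5, 7}  B8 = {1, 7}
Tree: B1–B2, B2–B3, B3–B4, B4–B5, B5–B6, B6–B7, B7–B8
Every bag has size at most 2, so the width is 2 − 1 = 1 and tw(G) ≤ 1. Since G has at least one edge (e.g. 2–9), it is not an edgeless graph, so tw(G) ≥ 1. Combining the bounds, tw(G) = 1.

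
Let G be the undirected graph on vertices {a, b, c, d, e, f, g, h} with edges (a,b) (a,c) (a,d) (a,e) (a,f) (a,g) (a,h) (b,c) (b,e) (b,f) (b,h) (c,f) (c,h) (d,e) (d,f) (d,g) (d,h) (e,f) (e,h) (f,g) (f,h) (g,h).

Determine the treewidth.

A width-4 tree decomposition is:
Bags: B1 = {a, b, c, f, h}  B2 = {a, b, e, f, h}  B3 = {a, d, e, f, h}  B4 = {a, d, f, g, h}
Tree: B1–B2, B2–B3, B3–B4
Each bag holds 5 vertices, so the decomposition has width 4, which upper-bounds the treewidth. Conversely, {a, d, f, g, h} is a clique of size 5, and the vertices of any clique must share a bag in every tree decomposition; so some bag has ≥ 5 vertices and tw(G) ≥ 4. The upper and lower bounds meet at 4, so that is the treewidth.

4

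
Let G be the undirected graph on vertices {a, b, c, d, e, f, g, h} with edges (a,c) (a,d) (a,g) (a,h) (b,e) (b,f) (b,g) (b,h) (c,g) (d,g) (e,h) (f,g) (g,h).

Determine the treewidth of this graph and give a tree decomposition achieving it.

Treewidth 2.
One optimal decomposition is:
Bags: B1 = {a, c, g}  B2 = {a, g, h}  B3 = {b, g, h}  B4 = {a, d, g}  B5 = {b, e, h}  B6 = {b, f, g}
Tree: B1–B2, B2–B3, B2–B4, B3–B5, B3–B6

Every bag has size at most 3, so the width is 3 − 1 = 2 and tw(G) ≤ 2. Conversely, {a, d, g} is a clique of size 3, and the vertices of any clique must share a bag in every tree decomposition; so some bag has ≥ 3 vertices and tw(G) ≥ 2. Therefore the treewidth is 2.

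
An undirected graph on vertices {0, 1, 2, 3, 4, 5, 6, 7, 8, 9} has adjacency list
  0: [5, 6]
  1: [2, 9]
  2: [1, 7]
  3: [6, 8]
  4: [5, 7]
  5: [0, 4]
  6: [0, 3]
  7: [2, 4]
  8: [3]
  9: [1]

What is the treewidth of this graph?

1

A width-1 tree decomposition is:
Bags: B1 = {3, 8}  B2 = {3, 6}  B3 = {0, 6}  B4 = {0, 5}  B5 = {4, 5}  B6 = {4, 7}  B7 = {2, 7}  B8 = {1, 2}  B9 = {1, 9}
Tree: B1–B2, B2–B3, B3–B4, B4–B5, B5–B6, B6–B7, B7–B8, B8–B9
The largest bag has 2 vertices, giving width 1; this decomposition certifies tw(G) ≤ 1. Any graph with an edge has treewidth ≥ 1, and G has the edge 8–3. Therefore the treewidth is 1.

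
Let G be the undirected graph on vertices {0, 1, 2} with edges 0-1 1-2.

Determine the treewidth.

A width-1 tree decomposition is:
Bags: B1 = {1, 2}  B2 = {0, 1}
Tree: B1–B2
Every bag has size at most 2, so the width is 2 − 1 = 1 and tw(G) ≤ 1. G has an edge, so its treewidth is at least 1. Hence tw(G) = 1 exactly.

1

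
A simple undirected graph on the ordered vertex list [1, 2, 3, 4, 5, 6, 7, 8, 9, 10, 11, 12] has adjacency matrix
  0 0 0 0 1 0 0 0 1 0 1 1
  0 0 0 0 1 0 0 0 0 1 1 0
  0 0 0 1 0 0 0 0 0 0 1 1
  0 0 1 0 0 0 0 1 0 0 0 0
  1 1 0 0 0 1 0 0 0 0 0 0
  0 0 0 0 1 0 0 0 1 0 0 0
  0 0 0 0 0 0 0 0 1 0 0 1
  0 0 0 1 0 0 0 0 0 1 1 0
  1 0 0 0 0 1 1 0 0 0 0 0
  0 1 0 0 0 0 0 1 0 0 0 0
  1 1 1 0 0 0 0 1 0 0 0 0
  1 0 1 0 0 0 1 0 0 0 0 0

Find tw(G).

3

A width-3 tree decomposition is:
Bags: B1 = {2, 4, 8, 10}  B2 = {2, 4, 8, 11}  B3 = {2, 3, 4, 11}  B4 = {2, 3, 5, 11}  B5 = {1, 3, 5, 11}  B6 = {1, 3, 5, 12}  B7 = {1, 5, 6, 12}  B8 = {1, 6, 9, 12}  B9 = {6, 7, 9, 12}
Tree: B1–B2, B2–B3, B3–B4, B4–B5, B5–B6, B6–B7, B7–B8, B8–B9
The largest bag has 4 vertices, giving width 3; this decomposition certifies tw(G) ≤ 3. For the lower bound: the 4 vertex sets {4,8,10}, {2}, {11}, {1,3,5,12} are disjoint, each induces a connected subgraph, and every pair is joined by at least one edge of G. Contracting each set to a single vertex therefore yields K_{4} as a minor, and since treewidth is minor-monotone, tw(G) ≥ tw(K_{4}) = 3. The upper and lower bounds meet at 3, so that is the treewidth.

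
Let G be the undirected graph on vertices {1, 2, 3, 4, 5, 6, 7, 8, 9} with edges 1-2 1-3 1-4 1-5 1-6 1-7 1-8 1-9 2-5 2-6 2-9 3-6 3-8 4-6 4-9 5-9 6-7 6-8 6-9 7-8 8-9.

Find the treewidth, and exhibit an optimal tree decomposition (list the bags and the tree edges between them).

Treewidth 3.
One optimal decomposition is:
Bags: B1 = {1, 2, 5, 9}  B2 = {1, 2, 6, 9}  B3 = {1, 6, 8, 9}  B4 = {1, 6, 7, 8}  B5 = {1, 3, 6, 8}  B6 = {1, 4, 6, 9}
Tree: B1–B2, B2–B3, B3–B4, B4–B5, B2–B6

The largest bag has 4 vertices, giving width 3; this decomposition certifies tw(G) ≤ 3. For the lower bound, the 4 vertices {1, 2, 5, 9} are pairwise adjacent, and any tree decomposition puts a clique entirely inside one bag — forcing width ≥ 3. The upper and lower bounds meet at 3, so that is the treewidth.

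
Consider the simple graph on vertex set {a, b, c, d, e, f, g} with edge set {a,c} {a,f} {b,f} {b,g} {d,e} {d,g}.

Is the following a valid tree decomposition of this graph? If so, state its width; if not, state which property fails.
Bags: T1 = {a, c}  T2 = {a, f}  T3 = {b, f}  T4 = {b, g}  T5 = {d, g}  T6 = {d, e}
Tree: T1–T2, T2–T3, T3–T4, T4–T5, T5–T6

Checking the three conditions: (i) the bags cover all of {a, b, c, d, e, f, g}; (ii) for each edge, some bag contains both endpoints; (iii) the bags containing any fixed vertex form a subtree. All hold, so the decomposition is valid with width 2 − 1 = 1.

Yes; width 1.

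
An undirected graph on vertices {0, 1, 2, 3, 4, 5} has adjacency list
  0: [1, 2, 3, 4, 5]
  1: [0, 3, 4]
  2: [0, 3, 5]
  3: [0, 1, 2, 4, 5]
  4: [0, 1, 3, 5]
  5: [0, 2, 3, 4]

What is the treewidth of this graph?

3

A width-3 tree decomposition is:
Bags: B1 = {0, 3, 4, 5}  B2 = {0, 1, 3, 4}  B3 = {0, 2, 3, 5}
Tree: B1–B2, B1–B3
Every bag has size at most 4, so the width is 4 − 1 = 3 and tw(G) ≤ 3. For the lower bound, the 4 vertices {0, 2, 3, 5} are pairwise adjacent, and any tree decomposition puts a clique entirely inside one bag — forcing width ≥ 3. Combining the bounds, tw(G) = 3.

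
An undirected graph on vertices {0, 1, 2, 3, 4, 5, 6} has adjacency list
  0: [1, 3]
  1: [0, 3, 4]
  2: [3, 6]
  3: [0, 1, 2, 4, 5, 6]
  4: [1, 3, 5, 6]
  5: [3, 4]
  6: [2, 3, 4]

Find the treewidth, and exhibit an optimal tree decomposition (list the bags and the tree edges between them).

Treewidth 2.
One such decomposition:
Bags: B1 = {3, 4, 6}  B2 = {3, 4, 5}  B3 = {2, 3, 6}  B4 = {1, 3, 4}  B5 = {0, 1, 3}
Tree: B1–B2, B1–B3, B2–B4, B4–B5

Every bag has size at most 3, so the width is 3 − 1 = 2 and tw(G) ≤ 2. For the lower bound, the 3 vertices {0, 1, 3} are pairwise adjacent, and any tree decomposition puts a clique entirely inside one bag — forcing width ≥ 2. Hence tw(G) = 2 exactly.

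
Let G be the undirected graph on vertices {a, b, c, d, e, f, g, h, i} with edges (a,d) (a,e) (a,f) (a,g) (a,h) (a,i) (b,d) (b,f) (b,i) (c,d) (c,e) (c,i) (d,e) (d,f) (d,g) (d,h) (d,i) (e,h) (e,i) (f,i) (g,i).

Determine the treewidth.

A width-3 tree decomposition is:
Bags: B1 = {a, d, f, i}  B2 = {b, d, f, i}  B3 = {a, d, e, i}  B4 = {a, d, g, i}  B5 = {c, d, e, i}  B6 = {a, d, e, h}
Tree: B1–B2, B1–B3, B1–B4, B3–B5, B3–B6
Each bag holds 4 vertices, so the decomposition has width 3, which upper-bounds the treewidth. On the other hand G contains the 4-clique {a, d, e, h}. A clique must lie in a single bag of any decomposition, so no decomposition can have width below 3. Hence tw(G) = 3 exactly.

3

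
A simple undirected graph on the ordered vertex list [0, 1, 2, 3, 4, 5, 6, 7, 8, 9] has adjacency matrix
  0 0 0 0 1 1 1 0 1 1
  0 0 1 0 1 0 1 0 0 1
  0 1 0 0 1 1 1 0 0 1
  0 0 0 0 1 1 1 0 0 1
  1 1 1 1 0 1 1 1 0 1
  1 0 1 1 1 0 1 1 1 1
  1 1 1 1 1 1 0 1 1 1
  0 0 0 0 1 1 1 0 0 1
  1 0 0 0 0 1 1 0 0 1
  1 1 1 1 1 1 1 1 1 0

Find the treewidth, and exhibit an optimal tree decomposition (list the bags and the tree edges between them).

Each bag holds 5 vertices, so the decomposition has width 4, which upper-bounds the treewidth. Conversely, {0, 5, 6, 8, 9} is a clique of size 5, and the vertices of any clique must share a bag in every tree decomposition; so some bag has ≥ 5 vertices and tw(G) ≥ 4. Hence tw(G) = 4 exactly.

Treewidth 4.
Bags: B1 = {1, 2, 4, 6, 9}  B2 = {2, 4, 5, 6, 9}  B3 = {0, 4, 5, 6, 9}  B4 = {3, 4, 5, 6, 9}  B5 = {4, 5, 6, 7, 9}  B6 = {0, 5, 6, 8, 9}
Tree: B1–B2, B2–B3, B3–B4, B4–B5, B3–B6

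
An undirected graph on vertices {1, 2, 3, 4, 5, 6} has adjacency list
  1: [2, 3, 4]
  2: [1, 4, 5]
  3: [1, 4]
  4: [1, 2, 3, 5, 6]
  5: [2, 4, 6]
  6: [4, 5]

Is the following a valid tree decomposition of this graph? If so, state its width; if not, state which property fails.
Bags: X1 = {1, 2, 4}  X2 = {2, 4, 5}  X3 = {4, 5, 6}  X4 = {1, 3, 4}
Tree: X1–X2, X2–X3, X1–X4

Every vertex of G appears in some bag (union = {1, 2, 3, 4, 5, 6}); every edge is covered by a bag; and for each vertex v the set of bags containing v is connected in the bag tree. The decomposition is therefore valid. The largest bag has 3 vertices, so the width is 2.

Yes; width 2.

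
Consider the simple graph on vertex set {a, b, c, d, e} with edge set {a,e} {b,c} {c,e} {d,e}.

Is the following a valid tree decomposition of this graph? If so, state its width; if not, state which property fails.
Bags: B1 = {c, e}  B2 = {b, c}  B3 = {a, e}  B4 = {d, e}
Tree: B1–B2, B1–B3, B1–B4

Yes; width 1.

Checking the three conditions: (i) the bags cover all of {a, b, c, d, e}; (ii) for each edge, some bag contains both endpoints; (iii) the bags containing any fixed vertex form a subtree. All hold, so the decomposition is valid with width 2 − 1 = 1.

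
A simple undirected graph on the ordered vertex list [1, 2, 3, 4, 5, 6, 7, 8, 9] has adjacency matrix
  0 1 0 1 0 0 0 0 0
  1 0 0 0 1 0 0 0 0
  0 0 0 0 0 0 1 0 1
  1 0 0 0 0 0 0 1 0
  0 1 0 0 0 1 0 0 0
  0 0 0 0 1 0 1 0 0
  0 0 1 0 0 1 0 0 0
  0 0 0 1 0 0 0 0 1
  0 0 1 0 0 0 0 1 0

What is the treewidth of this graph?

2

A width-2 tree decomposition is:
Bags: B1 = {3, 7, 9}  B2 = {7, 8, 9}  B3 = {4, 7, 8}  B4 = {1, 4, 7}  B5 = {1, 2, 7}  B6 = {2, 5, 7}  B7 = {5, 6, 7}
Tree: B1–B2, B2–B3, B3–B4, B4–B5, B5–B6, B6–B7
The largest bag has 3 vertices, giving width 2; this decomposition certifies tw(G) ≤ 2. The edges 7–3–9–8–4–1–2–5–6–7 form a cycle, so G is not a tree and its treewidth is at least 2. The upper and lower bounds meet at 2, so that is the treewidth.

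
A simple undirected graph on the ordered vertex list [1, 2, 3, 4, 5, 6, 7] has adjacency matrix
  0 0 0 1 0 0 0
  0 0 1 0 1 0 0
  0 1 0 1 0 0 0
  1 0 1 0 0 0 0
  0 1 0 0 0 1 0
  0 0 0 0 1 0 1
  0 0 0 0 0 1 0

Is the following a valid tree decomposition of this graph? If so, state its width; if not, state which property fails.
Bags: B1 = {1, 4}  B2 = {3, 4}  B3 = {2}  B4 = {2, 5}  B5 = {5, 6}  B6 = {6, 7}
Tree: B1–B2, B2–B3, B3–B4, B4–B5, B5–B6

No — edge (3,2) lies in no bag.

A tree decomposition must satisfy three properties: every vertex lies in some bag; for every edge, both endpoints lie together in some bag; and for every vertex, the bags containing it form a connected subtree. Here edge (3,2) lies in no bag, so the decomposition is invalid.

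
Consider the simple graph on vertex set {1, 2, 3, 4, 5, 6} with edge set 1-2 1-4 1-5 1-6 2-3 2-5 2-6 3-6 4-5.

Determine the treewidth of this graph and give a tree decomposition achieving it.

Every bag has size at most 3, so the width is 3 − 1 = 2 and tw(G) ≤ 2. For the lower bound, the 3 vertices {1, 2, 5} are pairwise adjacent, and any tree decomposition puts a clique entirely inside one bag — forcing width ≥ 2. Hence tw(G) = 2 exactly.

Treewidth 2.
Bags: B1 = {1, 2, 5}  B2 = {1, 2, 6}  B3 = {1, 4, 5}  B4 = {2, 3, 6}
Tree: B1–B2, B1–B3, B2–B4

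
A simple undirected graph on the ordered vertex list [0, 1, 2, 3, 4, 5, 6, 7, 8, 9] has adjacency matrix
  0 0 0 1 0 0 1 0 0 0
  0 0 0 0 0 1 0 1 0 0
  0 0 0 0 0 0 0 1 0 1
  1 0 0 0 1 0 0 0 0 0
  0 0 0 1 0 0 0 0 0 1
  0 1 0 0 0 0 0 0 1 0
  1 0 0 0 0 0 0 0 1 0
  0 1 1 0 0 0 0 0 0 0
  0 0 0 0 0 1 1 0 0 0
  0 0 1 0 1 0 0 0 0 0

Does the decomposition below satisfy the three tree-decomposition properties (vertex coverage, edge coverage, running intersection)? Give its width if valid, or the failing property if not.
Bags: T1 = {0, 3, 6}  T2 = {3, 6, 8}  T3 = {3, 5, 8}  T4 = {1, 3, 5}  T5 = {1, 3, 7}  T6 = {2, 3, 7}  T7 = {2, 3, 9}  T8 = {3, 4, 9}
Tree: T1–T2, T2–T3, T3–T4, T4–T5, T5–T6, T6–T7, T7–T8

Yes; width 2.

Checking the three conditions: (i) the bags cover all of {0, 1, 2, 3, 4, 5, 6, 7, 8, 9}; (ii) for each edge, some bag contains both endpoints; (iii) the bags containing any fixed vertex form a subtree. All hold, so the decomposition is valid with width 3 − 1 = 2.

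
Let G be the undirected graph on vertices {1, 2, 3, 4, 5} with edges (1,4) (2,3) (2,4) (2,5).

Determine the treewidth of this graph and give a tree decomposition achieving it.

Each bag holds 2 vertices, so the decomposition has width 1, which upper-bounds the treewidth. Since G has at least one edge (e.g. 2–4), it is not an edgeless graph, so tw(G) ≥ 1. The upper and lower bounds meet at 1, so that is the treewidth.

Treewidth 1.
One such decomposition:
Bags: B1 = {2, 4}  B2 = {2, 5}  B3 = {1, 4}  B4 = {2, 3}
Tree: B1–B2, B1–B3, B2–B4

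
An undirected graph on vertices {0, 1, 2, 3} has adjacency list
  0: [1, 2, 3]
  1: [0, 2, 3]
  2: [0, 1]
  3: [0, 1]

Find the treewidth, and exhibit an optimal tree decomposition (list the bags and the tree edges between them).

Every bag has size at most 3, so the width is 3 − 1 = 2 and tw(G) ≤ 2. For the lower bound, the 3 vertices {0, 1, 2} are pairwise adjacent, and any tree decomposition puts a clique entirely inside one bag — forcing width ≥ 2. Hence tw(G) = 2 exactly.

Treewidth 2.
One such decomposition:
Bags: B1 = {0, 1, 3}  B2 = {0, 1, 2}
Tree: B1–B2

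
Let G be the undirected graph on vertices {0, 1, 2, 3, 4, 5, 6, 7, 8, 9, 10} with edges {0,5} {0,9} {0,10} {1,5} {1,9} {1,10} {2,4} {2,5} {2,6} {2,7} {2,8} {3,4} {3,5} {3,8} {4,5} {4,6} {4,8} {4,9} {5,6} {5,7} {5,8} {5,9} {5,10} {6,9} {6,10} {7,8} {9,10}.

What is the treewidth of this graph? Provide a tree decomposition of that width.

Treewidth 3.
Bags: B1 = {4, 5, 6, 9}  B2 = {2, 4, 5, 6}  B3 = {2, 4, 5, 8}  B4 = {5, 6, 9, 10}  B5 = {1, 5, 9, 10}  B6 = {2, 5, 7, 8}  B7 = {3, 4, 5, 8}  B8 = {0, 5, 9, 10}
Tree: B1–B2, B2–B3, B1–B4, B4–B5, B3–B6, B3–B7, B4–B8

Every bag has size at most 4, so the width is 4 − 1 = 3 and tw(G) ≤ 3. On the other hand G contains the 4-clique {0, 5, 9, 10}. A clique must lie in a single bag of any decomposition, so no decomposition can have width below 3. Hence tw(G) = 3 exactly.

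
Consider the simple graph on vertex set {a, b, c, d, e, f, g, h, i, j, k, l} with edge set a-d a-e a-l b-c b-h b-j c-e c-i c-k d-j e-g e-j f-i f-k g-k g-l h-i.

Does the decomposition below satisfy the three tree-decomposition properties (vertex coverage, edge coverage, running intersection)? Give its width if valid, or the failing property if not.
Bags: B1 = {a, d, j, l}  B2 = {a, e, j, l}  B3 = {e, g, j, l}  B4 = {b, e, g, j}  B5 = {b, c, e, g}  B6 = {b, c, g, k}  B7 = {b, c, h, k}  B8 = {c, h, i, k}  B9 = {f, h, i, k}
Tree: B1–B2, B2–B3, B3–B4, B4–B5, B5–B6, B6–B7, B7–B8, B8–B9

Yes; width 3.

Every vertex of G appears in some bag (union = {a, b, c, d, e, f, g, h, i, j, k, l}); every edge is covered by a bag; and for each vertex v the set of bags containing v is connected in the bag tree. The decomposition is therefore valid. The largest bag has 4 vertices, so the width is 3.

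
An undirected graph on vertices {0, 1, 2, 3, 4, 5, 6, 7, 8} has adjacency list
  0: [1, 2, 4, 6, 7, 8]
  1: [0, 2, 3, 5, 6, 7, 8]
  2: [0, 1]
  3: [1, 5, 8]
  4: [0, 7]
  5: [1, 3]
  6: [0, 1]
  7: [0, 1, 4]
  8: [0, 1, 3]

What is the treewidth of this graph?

2

A width-2 tree decomposition is:
Bags: B1 = {0, 1, 8}  B2 = {1, 3, 8}  B3 = {1, 3, 5}  B4 = {0, 1, 7}  B5 = {0, 1, 6}  B6 = {0, 1, 2}  B7 = {0, 4, 7}
Tree: B1–B2, B2–B3, B1–B4, B4–B5, B1–B6, B4–B7
The largest bag has 3 vertices, giving width 2; this decomposition certifies tw(G) ≤ 2. Conversely, {0, 1, 8} is a clique of size 3, and the vertices of any clique must share a bag in every tree decomposition; so some bag has ≥ 3 vertices and tw(G) ≥ 2. Hence tw(G) = 2 exactly.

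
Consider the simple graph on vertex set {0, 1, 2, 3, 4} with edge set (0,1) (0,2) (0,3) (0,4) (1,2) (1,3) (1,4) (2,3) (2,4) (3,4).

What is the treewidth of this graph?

4

A width-4 tree decomposition is:
Bags: B1 = {0, 1, 2, 3, 4}
Tree: (single bag)
A single bag containing all 5 vertices is trivially a valid decomposition of width 4. Conversely, {0, 1, 2, 3, 4} is a clique of size 5, and the vertices of any clique must share a bag in every tree decomposition; so some bag has ≥ 5 vertices and tw(G) ≥ 4. Hence tw(G) = 4 exactly.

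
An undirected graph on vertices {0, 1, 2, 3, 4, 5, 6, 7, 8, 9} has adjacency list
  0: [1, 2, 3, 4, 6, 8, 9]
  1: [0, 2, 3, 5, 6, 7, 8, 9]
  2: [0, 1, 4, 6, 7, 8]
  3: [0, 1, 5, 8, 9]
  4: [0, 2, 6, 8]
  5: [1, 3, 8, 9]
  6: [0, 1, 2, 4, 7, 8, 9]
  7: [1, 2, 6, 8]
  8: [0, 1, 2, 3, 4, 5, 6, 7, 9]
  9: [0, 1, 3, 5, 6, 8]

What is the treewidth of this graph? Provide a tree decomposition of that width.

Treewidth 4.
Bags: B1 = {0, 1, 2, 6, 8}  B2 = {0, 2, 4, 6, 8}  B3 = {0, 1, 6, 8, 9}  B4 = {1, 2, 6, 7, 8}  B5 = {0, 1, 3, 8, 9}  B6 = {1, 3, 5, 8, 9}
Tree: B1–B2, B1–B3, B1–B4, B3–B5, B5–B6

The largest bag has 5 vertices, giving width 4; this decomposition certifies tw(G) ≤ 4. On the other hand G contains the 5-clique {0, 1, 3, 8, 9}. A clique must lie in a single bag of any decomposition, so no decomposition can have width below 4. The upper and lower bounds meet at 4, so that is the treewidth.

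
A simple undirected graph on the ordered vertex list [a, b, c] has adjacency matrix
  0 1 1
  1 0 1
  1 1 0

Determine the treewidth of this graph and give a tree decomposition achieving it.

A single bag containing all 3 vertices is trivially a valid decomposition of width 2. On the other hand G contains the 3-clique {a, b, c}. A clique must lie in a single bag of any decomposition, so no decomposition can have width below 2. The upper and lower bounds meet at 2, so that is the treewidth.

Treewidth 2.
One optimal decomposition is:
Bags: B1 = {a, b, c}
Tree: (single bag)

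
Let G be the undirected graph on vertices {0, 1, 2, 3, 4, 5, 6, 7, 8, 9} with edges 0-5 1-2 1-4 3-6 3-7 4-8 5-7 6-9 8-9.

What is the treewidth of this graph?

A width-1 tree decomposition is:
Bags: B1 = {0, 5}  B2 = {5, 7}  B3 = {3, 7}  B4 = {3, 6}  B5 = {6, 9}  B6 = {8, 9}  B7 = {4, 8}  B8 = {1, 4}  B9 = {1, 2}
Tree: B1–B2, B2–B3, B3–B4, B4–B5, B5–B6, B6–B7, B7–B8, B8–B9
The largest bag has 2 vertices, giving width 1; this decomposition certifies tw(G) ≤ 1. G has an edge, so its treewidth is at least 1. Combining the bounds, tw(G) = 1.

1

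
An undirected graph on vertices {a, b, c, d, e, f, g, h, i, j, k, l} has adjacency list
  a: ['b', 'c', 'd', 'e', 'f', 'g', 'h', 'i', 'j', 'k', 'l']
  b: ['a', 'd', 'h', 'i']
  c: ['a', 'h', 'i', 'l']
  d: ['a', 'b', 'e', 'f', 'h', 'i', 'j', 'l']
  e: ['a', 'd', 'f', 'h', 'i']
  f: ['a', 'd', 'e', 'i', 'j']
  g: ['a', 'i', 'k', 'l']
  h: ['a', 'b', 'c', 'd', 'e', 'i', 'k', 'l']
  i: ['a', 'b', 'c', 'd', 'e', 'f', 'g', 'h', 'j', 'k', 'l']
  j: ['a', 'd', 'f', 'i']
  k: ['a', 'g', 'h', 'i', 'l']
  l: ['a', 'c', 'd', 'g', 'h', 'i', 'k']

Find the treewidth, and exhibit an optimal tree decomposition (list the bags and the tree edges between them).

The largest bag has 5 vertices, giving width 4; this decomposition certifies tw(G) ≤ 4. For the lower bound, the 5 vertices {a, d, f, i, j} are pairwise adjacent, and any tree decomposition puts a clique entirely inside one bag — forcing width ≥ 4. Combining the bounds, tw(G) = 4.

Treewidth 4.
One such decomposition:
Bags: B1 = {a, d, e, f, i}  B2 = {a, d, e, h, i}  B3 = {a, d, h, i, l}  B4 = {a, d, f, i, j}  B5 = {a, h, i, k, l}  B6 = {a, c, h, i, l}  B7 = {a, b, d, h, i}  B8 = {a, g, i, k, l}
Tree: B1–B2, B2–B3, B1–B4, B3–B5, B5–B6, B3–B7, B5–B8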